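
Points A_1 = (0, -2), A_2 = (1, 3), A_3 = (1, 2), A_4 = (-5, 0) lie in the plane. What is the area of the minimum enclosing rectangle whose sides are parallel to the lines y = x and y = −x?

In coordinates u = x + y, v = x − y the rectangle is axis-aligned; the map (x,y)→(u,v) scales areas by 2.
u-values: -2, 4, 3, -5; range = 4 − (-5) = 9.
v-values: 2, -2, -1, -5; range = 2 − (-5) = 7.
Area = (9 × 7) / 2 = 31.5.

31.5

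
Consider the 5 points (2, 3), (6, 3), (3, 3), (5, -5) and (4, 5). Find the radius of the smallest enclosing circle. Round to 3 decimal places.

5.025

A smallest enclosing disk is always determined by at most three of the input points on its boundary.
The farthest pair is (5, -5)–(4, 5) with squared distance 101. The circle on this segment as diameter has centre (4.5, 0) and r² = 101/4 = 25.25.
Check (2, 3): distance² to centre = 15.25 ≤ 25.25, so it lies inside.
All remaining points lie in this disk, and no smaller disk contains both endpoints, so this is the minimum enclosing circle.
r = √(25.25) ≈ 5.025.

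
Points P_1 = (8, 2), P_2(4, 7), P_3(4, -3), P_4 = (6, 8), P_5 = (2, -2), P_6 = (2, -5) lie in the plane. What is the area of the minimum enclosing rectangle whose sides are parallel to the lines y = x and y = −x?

In coordinates u = x + y, v = x − y the rectangle is axis-aligned; the map (x,y)→(u,v) scales areas by 2.
u-values: 10, 11, 1, 14, 0, -3; range = 14 − (-3) = 17.
v-values: 6, -3, 7, -2, 4, 7; range = 7 − (-3) = 10.
Area = (17 × 10) / 2 = 85.

85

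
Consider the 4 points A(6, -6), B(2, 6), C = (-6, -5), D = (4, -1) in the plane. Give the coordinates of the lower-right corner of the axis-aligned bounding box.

x-range [-6, 6], y-range [-6, 6].
The lower-right corner is (6, -6).

(6, -6)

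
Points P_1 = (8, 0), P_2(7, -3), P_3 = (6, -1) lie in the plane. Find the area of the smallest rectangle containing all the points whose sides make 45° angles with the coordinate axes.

In coordinates u = x + y, v = x − y the rectangle is axis-aligned; the map (x,y)→(u,v) scales areas by 2.
u-values: 8, 4, 5; range = 8 − 4 = 4.
v-values: 8, 10, 7; range = 10 − 7 = 3.
Area = (4 × 3) / 2 = 6.

6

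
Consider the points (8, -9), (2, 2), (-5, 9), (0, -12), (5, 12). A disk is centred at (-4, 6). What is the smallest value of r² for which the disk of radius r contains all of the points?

The required radius is the distance from (-4, 6) to the farthest point.
Squared distances: 369, 52, 10, 340, 117.
Maximum is 369, attained at (8, -9).

369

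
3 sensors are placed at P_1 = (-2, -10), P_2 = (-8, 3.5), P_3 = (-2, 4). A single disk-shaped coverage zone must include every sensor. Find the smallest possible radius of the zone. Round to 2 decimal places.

7.41

Side lengths²: P_1P_2² = 218.25, P_1P_3² = 196, P_2P_3² = 36.25.
Since P_1P_2² = 218.25 < 196 + 36.25 = 232.25, the triangle is acute, so the smallest enclosing circle is the circumcircle.
Circumcentre = (-4.4375, -3), r² = 54.94140625.
r = √(54.94140625) ≈ 7.41.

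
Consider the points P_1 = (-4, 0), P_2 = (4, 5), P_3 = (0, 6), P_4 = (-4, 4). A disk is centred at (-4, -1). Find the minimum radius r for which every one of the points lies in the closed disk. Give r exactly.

10

The required radius is the distance from (-4, -1) to the farthest point.
Squared distances: 1, 100, 65, 25.
Maximum is 100, attained at P_2.
r = √100 = 10.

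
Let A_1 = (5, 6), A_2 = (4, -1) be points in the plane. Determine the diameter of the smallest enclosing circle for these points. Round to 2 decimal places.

The smallest circle enclosing two points has them as diameter endpoints.
Centre = midpoint = (4.5, 2.5); r² = |A_1A_2|²/4 = 50/4 = 12.5.
Diameter = 2r = 2√(12.5) ≈ 7.07.

7.07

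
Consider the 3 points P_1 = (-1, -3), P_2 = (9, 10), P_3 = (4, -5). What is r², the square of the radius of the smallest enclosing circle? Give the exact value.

Side lengths²: P_1P_2² = 269, P_1P_3² = 29, P_2P_3² = 250.
Since P_1P_2² = 269 < 250 + 29 = 279, the triangle is acute, so the smallest enclosing circle is the circumcircle.
Circumcentre = (149/34, 109/34), r² = 39005/578.

39005/578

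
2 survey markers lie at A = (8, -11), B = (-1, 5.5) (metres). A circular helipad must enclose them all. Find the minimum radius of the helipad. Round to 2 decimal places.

The smallest circle enclosing two points has them as diameter endpoints.
Centre = midpoint = (3.5, -2.75); r² = |AB|²/4 = 353.25/4 = 88.3125.
r = √(88.3125) ≈ 9.40.

9.40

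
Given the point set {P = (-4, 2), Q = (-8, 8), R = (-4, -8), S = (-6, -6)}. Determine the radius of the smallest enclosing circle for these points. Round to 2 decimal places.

8.25

A smallest enclosing disk is always determined by at most three of the input points on its boundary.
The farthest pair is Q–R with squared distance 272. The circle on this segment as diameter has centre (-6, 0) and r² = 272/4 = 68.
Check P: distance² to centre = 8 ≤ 68, so it lies inside.
All remaining points lie in this disk, and no smaller disk contains both endpoints, so this is the minimum enclosing circle.
r = √68 ≈ 8.25.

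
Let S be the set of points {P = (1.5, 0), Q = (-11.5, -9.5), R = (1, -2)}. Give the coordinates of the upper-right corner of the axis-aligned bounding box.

x-range [-11.5, 1.5], y-range [-9.5, 0].
The upper-right corner is (1.5, 0).

(1.5, 0)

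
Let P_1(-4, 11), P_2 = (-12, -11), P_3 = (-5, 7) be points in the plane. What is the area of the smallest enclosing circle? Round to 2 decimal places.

Side lengths²: P_1P_2² = 548, P_1P_3² = 17, P_2P_3² = 373.
Since P_1P_2² = 548 ≥ 373 + 17 = 390, the angle opposite P_1P_2 is not acute, so the smallest enclosing circle has P_1P_2 as diameter.
Centre = midpoint of P_1P_2 = (-8, 0), r² = 548/4 = 137.
Area = π·r² = π·137 ≈ 430.40.

430.40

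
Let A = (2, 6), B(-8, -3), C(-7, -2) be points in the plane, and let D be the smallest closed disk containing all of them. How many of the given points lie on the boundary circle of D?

2

Side lengths²: AB² = 181, AC² = 145, BC² = 2.
Since AB² = 181 ≥ 145 + 2 = 147, the angle opposite AB is not acute, so the smallest enclosing circle has AB as diameter.
Centre = midpoint of AB = (-3, 1.5), r² = 181/4 = 45.25.
The points at distance exactly r from the centre are A, B — 2 points.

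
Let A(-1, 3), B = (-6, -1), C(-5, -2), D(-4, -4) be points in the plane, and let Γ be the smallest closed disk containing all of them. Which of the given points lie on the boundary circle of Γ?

By Welzl's lemma the MEC is supported by two points (diametrically opposite) or three points (on a circumcircle).
The farthest pair is A–D with squared distance 58. The circle on this segment as diameter has centre (-2.5, -0.5) and r² = 58/4 = 14.5.
Check B: distance² to centre = 12.5 ≤ 14.5, so it lies inside.
All remaining points lie in this disk, and no smaller disk contains both endpoints, so this is the minimum enclosing circle.
The points at distance exactly r from the centre are A, D — 2 points.

A, D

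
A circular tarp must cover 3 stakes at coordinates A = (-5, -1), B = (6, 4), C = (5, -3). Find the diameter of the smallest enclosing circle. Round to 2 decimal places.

12.10

Side lengths²: AB² = 146, AC² = 104, BC² = 50.
Since AB² = 146 < 104 + 50 = 154, the triangle is acute, so the smallest enclosing circle is the circumcircle.
Circumcentre = (23/36, 43/36), r² = 23725/648.
Diameter = 2r = 2√(23725/648) ≈ 12.10.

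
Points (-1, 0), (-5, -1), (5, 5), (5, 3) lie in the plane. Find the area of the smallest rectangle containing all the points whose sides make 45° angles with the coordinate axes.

48

In coordinates u = x + y, v = x − y the rectangle is axis-aligned; the map (x,y)→(u,v) scales areas by 2.
u-values: -1, -6, 10, 8; range = 10 − (-6) = 16.
v-values: -1, -4, 0, 2; range = 2 − (-4) = 6.
Area = (16 × 6) / 2 = 48.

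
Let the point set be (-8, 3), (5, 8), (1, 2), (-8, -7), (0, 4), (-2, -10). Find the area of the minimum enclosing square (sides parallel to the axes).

324

The bounding box has width 13 and height 18.
An axis-aligned square enclosing the set must have side ≥ max(width, height).
So the minimum side is max(13, 18) = 18.
Area = 18² = 324.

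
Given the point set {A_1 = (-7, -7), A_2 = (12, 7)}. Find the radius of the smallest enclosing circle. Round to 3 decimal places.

The smallest circle enclosing two points has them as diameter endpoints.
Centre = midpoint = (2.5, 0); r² = |A_1A_2|²/4 = 557/4 = 139.25.
r = √(139.25) ≈ 11.800.

11.800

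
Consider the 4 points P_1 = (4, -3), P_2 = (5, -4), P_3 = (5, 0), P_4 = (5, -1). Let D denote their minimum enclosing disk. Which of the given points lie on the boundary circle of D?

A smallest enclosing disk is always determined by at most three of the input points on its boundary.
The farthest pair is P_2–P_3 with squared distance 16. The circle on this segment as diameter has centre (5, -2) and r² = 16/4 = 4.
Check P_1: distance² to centre = 2 ≤ 4, so it lies inside.
All remaining points lie in this disk, and no smaller disk contains both endpoints, so this is the minimum enclosing circle.
The points at distance exactly r from the centre are P_2, P_3 — 2 points.

P_2, P_3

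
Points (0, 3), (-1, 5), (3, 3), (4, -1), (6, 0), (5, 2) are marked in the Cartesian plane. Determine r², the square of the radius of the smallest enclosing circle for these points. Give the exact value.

18.5

The minimum enclosing circle of a finite set is fixed by two of the points (as a diameter) or three (as a circumcircle).
The farthest pair is (-1, 5)–(6, 0) with squared distance 74. The circle on this segment as diameter has centre (2.5, 2.5) and r² = 74/4 = 18.5.
Check (0, 3): distance² to centre = 6.5 ≤ 18.5, so it lies inside.
All remaining points lie in this disk, and no smaller disk contains both endpoints, so this is the minimum enclosing circle.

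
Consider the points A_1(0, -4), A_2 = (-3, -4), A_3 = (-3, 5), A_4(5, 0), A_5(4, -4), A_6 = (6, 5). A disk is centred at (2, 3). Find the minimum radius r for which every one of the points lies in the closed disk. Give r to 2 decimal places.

The required radius is the distance from (2, 3) to the farthest point.
Squared distances: 53, 74, 29, 18, 53, 20.
Maximum is 74, attained at A_2.
r = √74 ≈ 8.60.

8.60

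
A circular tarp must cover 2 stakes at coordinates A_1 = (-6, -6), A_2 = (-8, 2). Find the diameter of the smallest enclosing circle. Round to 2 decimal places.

8.25

The smallest circle enclosing two points has them as diameter endpoints.
Centre = midpoint = (-7, -2); r² = |A_1A_2|²/4 = 68/4 = 17.
Diameter = 2r = 2√17 ≈ 8.25.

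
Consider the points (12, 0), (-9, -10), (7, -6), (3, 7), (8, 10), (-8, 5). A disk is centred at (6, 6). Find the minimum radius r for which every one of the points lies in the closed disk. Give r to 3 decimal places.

The required radius is the distance from (6, 6) to the farthest point.
Squared distances: 72, 481, 145, 10, 20, 197.
Maximum is 481, attained at (-9, -10).
r = √481 ≈ 21.932.

21.932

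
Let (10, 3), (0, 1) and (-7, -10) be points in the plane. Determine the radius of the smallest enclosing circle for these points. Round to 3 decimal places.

10.700

Call the three points A, B, C in the order given.
Side lengths²: AB² = 104, AC² = 458, BC² = 170.
Since AC² = 458 ≥ 170 + 104 = 274, the angle opposite AC is not acute, so the smallest enclosing circle has AC as diameter.
Centre = midpoint of AC = (1.5, -3.5), r² = 458/4 = 114.5.
r = √(114.5) ≈ 10.700.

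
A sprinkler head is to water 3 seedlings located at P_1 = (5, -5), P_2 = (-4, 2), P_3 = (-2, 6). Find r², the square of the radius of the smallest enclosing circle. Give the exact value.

42.5

Side lengths²: P_1P_2² = 130, P_1P_3² = 170, P_2P_3² = 20.
Since P_1P_3² = 170 ≥ 130 + 20 = 150, the angle opposite P_1P_3 is not acute, so the smallest enclosing circle has P_1P_3 as diameter.
Centre = midpoint of P_1P_3 = (1.5, 0.5), r² = 170/4 = 42.5.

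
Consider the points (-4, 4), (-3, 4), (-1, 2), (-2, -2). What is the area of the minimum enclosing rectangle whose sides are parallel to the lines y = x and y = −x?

20

In coordinates u = x + y, v = x − y the rectangle is axis-aligned; the map (x,y)→(u,v) scales areas by 2.
u-values: 0, 1, 1, -4; range = 1 − (-4) = 5.
v-values: -8, -7, -3, 0; range = 0 − (-8) = 8.
Area = (5 × 8) / 2 = 20.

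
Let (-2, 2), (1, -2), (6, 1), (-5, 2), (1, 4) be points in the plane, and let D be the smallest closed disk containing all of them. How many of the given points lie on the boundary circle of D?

2

By Welzl's lemma the MEC is supported by two points (diametrically opposite) or three points (on a circumcircle).
The farthest pair is (6, 1)–(-5, 2) with squared distance 122. The circle on this segment as diameter has centre (0.5, 1.5) and r² = 122/4 = 30.5.
Check (-2, 2): distance² to centre = 6.5 ≤ 30.5, so it lies inside.
All remaining points lie in this disk, and no smaller disk contains both endpoints, so this is the minimum enclosing circle.
The points at distance exactly r from the centre are (6, 1), (-5, 2) — 2 points.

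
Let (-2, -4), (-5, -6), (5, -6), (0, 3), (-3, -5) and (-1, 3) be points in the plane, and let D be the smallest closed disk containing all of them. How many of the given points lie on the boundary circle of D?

A smallest enclosing disk is always determined by at most three of the input points on its boundary.
The minimum enclosing circle is determined by three boundary points: (-5, -6), (5, -6), (-1, 3).
Their circumcentre is (0, -17/6) with r² = 1261/36.
The farthest remaining point (0, 3) is at distance² 1225/36 ≤ 1261/36.
The points at distance exactly r from the centre are (-5, -6), (5, -6), (-1, 3) — 3 points.

3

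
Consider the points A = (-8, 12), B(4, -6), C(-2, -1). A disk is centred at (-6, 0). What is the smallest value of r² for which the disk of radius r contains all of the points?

148

The required radius is the distance from (-6, 0) to the farthest point.
Squared distances: 148, 136, 17.
Maximum is 148, attained at A.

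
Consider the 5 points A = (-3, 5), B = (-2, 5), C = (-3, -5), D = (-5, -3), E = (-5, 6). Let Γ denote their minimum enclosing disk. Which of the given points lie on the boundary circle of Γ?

C, E

By Welzl's lemma the MEC is supported by two points (diametrically opposite) or three points (on a circumcircle).
The farthest pair is C–E with squared distance 125. The circle on this segment as diameter has centre (-4, 0.5) and r² = 125/4 = 31.25.
Check A: distance² to centre = 21.25 ≤ 31.25, so it lies inside.
All remaining points lie in this disk, and no smaller disk contains both endpoints, so this is the minimum enclosing circle.
The points at distance exactly r from the centre are C, E — 2 points.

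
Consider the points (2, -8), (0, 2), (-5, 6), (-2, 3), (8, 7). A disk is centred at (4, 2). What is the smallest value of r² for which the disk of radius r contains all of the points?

104

The required radius is the distance from (4, 2) to the farthest point.
Squared distances: 104, 16, 97, 37, 41.
Maximum is 104, attained at (2, -8).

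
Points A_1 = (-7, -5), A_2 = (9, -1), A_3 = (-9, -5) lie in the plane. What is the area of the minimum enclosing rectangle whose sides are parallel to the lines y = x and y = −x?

154

In coordinates u = x + y, v = x − y the rectangle is axis-aligned; the map (x,y)→(u,v) scales areas by 2.
u-values: -12, 8, -14; range = 8 − (-14) = 22.
v-values: -2, 10, -4; range = 10 − (-4) = 14.
Area = (22 × 14) / 2 = 154.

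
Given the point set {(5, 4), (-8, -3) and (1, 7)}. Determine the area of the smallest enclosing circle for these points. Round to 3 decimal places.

171.217

Call the three points A, B, C in the order given.
Side lengths²: AB² = 218, AC² = 25, BC² = 181.
Since AB² = 218 ≥ 181 + 25 = 206, the angle opposite AB is not acute, so the smallest enclosing circle has AB as diameter.
Centre = midpoint of AB = (-1.5, 0.5), r² = 218/4 = 54.5.
Area = π·r² = π·54.5 ≈ 171.217.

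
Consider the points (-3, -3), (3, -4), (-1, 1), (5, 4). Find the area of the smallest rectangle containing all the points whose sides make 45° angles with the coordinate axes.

67.5

In coordinates u = x + y, v = x − y the rectangle is axis-aligned; the map (x,y)→(u,v) scales areas by 2.
u-values: -6, -1, 0, 9; range = 9 − (-6) = 15.
v-values: 0, 7, -2, 1; range = 7 − (-2) = 9.
Area = (15 × 9) / 2 = 67.5.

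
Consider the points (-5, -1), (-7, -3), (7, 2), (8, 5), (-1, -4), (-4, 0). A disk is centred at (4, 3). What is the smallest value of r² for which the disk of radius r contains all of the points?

157

The required radius is the distance from (4, 3) to the farthest point.
Squared distances: 97, 157, 10, 20, 74, 73.
Maximum is 157, attained at (-7, -3).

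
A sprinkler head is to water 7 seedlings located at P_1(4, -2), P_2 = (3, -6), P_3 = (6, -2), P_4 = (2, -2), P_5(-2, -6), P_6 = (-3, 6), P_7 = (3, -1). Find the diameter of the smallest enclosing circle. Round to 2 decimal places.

A smallest enclosing disk is always determined by at most three of the input points on its boundary.
The farthest pair is P_2–P_6 with squared distance 180. The circle on this segment as diameter has centre (0, 0) and r² = 180/4 = 45.
Check P_1: distance² to centre = 20 ≤ 45, so it lies inside.
All remaining points lie in this disk, and no smaller disk contains both endpoints, so this is the minimum enclosing circle.
Diameter = 2r = 2√45 ≈ 13.42.

13.42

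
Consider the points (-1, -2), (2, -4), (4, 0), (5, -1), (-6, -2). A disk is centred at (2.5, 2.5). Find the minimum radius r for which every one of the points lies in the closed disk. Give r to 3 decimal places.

9.618

The required radius is the distance from (2.5, 2.5) to the farthest point.
Squared distances: 32.5, 42.5, 8.5, 18.5, 92.5.
Maximum is 92.5, attained at (-6, -2).
r = √(92.5) ≈ 9.618.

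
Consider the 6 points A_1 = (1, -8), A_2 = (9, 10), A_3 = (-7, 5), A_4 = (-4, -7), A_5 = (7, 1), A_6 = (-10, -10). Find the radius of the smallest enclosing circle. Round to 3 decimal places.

The minimum enclosing circle of a finite set is fixed by two of the points (as a diameter) or three (as a circumcircle).
The farthest pair is A_2–A_6 with squared distance 761. The circle on this segment as diameter has centre (-0.5, 0) and r² = 761/4 = 190.25.
Check A_1: distance² to centre = 66.25 ≤ 190.25, so it lies inside.
All remaining points lie in this disk, and no smaller disk contains both endpoints, so this is the minimum enclosing circle.
r = √(190.25) ≈ 13.793.

13.793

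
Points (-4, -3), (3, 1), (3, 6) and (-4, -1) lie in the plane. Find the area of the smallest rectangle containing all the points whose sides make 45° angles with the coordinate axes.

40

In coordinates u = x + y, v = x − y the rectangle is axis-aligned; the map (x,y)→(u,v) scales areas by 2.
u-values: -7, 4, 9, -5; range = 9 − (-7) = 16.
v-values: -1, 2, -3, -3; range = 2 − (-3) = 5.
Area = (16 × 5) / 2 = 40.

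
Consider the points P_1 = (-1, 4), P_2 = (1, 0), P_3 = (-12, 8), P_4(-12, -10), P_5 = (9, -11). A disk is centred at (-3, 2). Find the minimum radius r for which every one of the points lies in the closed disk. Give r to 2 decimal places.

The required radius is the distance from (-3, 2) to the farthest point.
Squared distances: 8, 20, 117, 225, 313.
Maximum is 313, attained at P_5.
r = √313 ≈ 17.69.

17.69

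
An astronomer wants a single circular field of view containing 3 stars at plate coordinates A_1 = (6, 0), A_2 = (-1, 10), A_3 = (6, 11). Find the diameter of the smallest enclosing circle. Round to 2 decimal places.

Side lengths²: A_1A_2² = 149, A_1A_3² = 121, A_2A_3² = 50.
Since A_1A_2² = 149 < 121 + 50 = 171, the triangle is acute, so the smallest enclosing circle is the circumcircle.
Circumcentre = (45/14, 5.5), r² = 3725/98.
Diameter = 2r = 2√(3725/98) ≈ 12.33.

12.33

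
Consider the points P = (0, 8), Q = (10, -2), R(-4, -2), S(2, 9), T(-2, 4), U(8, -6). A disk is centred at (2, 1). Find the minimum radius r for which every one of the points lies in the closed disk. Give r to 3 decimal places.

9.220

The required radius is the distance from (2, 1) to the farthest point.
Squared distances: 53, 73, 45, 64, 25, 85.
Maximum is 85, attained at U.
r = √85 ≈ 9.220.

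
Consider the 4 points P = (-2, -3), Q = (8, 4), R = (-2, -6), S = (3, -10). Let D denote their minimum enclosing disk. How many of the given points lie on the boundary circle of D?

The minimum enclosing circle is determined by three boundary points: Q, R, S.
Their circumcentre is (85/18, -49/18) with r² = 9061/162.
The farthest remaining point P is at distance² 7333/162 ≤ 9061/162.
The points at distance exactly r from the centre are Q, R, S — 3 points.

3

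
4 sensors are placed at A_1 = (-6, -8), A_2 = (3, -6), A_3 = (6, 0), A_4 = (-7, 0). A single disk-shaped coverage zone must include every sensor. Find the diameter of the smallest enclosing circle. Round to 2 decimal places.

A smallest enclosing disk is always determined by at most three of the input points on its boundary.
The minimum enclosing circle is determined by three boundary points: A_1, A_3, A_4.
Their circumcentre is (-0.5, -3.25) with r² = 52.8125.
The farthest remaining point A_2 is at distance² 19.8125 ≤ 52.8125.
Diameter = 2r = 2√(52.8125) ≈ 14.53.

14.53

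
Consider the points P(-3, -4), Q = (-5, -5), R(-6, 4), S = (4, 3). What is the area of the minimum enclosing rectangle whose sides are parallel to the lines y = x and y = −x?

In coordinates u = x + y, v = x − y the rectangle is axis-aligned; the map (x,y)→(u,v) scales areas by 2.
u-values: -7, -10, -2, 7; range = 7 − (-10) = 17.
v-values: 1, 0, -10, 1; range = 1 − (-10) = 11.
Area = (17 × 11) / 2 = 93.5.

93.5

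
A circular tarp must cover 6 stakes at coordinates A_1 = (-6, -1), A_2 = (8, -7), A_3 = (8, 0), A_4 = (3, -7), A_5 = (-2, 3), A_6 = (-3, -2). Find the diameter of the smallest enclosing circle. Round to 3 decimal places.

15.270

The minimum enclosing circle of a finite set is fixed by two of the points (as a diameter) or three (as a circumcircle).
The minimum enclosing circle is determined by three boundary points: A_1, A_2, A_3.
Their circumcentre is (17/14, -3.5) with r² = 5713/98.
The farthest remaining point A_5 is at distance² 5153/98 ≤ 5713/98.
Diameter = 2r = 2√(5713/98) ≈ 15.270.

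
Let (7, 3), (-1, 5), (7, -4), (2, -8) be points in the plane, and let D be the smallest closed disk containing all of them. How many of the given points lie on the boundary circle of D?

The minimum enclosing circle is determined by three boundary points: (7, 3), (-1, 5), (2, -8).
Their circumcentre is (83/49, -60/49) with r² = 110449/2401.
The farthest remaining point (7, -4) is at distance² 86096/2401 ≤ 110449/2401.
The points at distance exactly r from the centre are (7, 3), (-1, 5), (2, -8) — 3 points.

3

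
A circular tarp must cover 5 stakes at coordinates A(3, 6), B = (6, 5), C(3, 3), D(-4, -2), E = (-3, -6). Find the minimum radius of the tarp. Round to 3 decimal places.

7.106

The minimum enclosing circle of a finite set is fixed by two of the points (as a diameter) or three (as a circumcircle).
The farthest pair is B–E with squared distance 202. The circle on this segment as diameter has centre (1.5, -0.5) and r² = 202/4 = 50.5.
Check A: distance² to centre = 44.5 ≤ 50.5, so it lies inside.
All remaining points lie in this disk, and no smaller disk contains both endpoints, so this is the minimum enclosing circle.
r = √(50.5) ≈ 7.106.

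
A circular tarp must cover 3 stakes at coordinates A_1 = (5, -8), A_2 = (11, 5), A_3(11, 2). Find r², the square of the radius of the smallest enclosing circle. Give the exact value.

Side lengths²: A_1A_2² = 205, A_1A_3² = 136, A_2A_3² = 9.
Since A_1A_2² = 205 ≥ 136 + 9 = 145, the angle opposite A_1A_2 is not acute, so the smallest enclosing circle has A_1A_2 as diameter.
Centre = midpoint of A_1A_2 = (8, -1.5), r² = 205/4 = 51.25.

51.25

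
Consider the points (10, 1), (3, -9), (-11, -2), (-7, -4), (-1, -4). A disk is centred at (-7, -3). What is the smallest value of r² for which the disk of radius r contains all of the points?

305

The required radius is the distance from (-7, -3) to the farthest point.
Squared distances: 305, 136, 17, 1, 37.
Maximum is 305, attained at (10, 1).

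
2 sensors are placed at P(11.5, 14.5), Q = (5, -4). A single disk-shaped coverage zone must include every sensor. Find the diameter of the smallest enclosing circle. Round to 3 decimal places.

19.609

The smallest circle enclosing two points has them as diameter endpoints.
Centre = midpoint = (8.25, 5.25); r² = |PQ|²/4 = 384.5/4 = 96.125.
Diameter = 2r = 2√(96.125) ≈ 19.609.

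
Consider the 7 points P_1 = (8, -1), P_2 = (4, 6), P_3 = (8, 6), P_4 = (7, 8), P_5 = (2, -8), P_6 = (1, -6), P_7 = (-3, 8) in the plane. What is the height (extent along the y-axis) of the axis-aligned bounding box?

max y = 8, min y = -8, so height = 16.

16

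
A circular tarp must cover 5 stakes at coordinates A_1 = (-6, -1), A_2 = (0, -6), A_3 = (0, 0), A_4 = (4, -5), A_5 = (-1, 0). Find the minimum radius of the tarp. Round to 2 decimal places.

A smallest enclosing disk is always determined by at most three of the input points on its boundary.
The farthest pair is A_1–A_4 with squared distance 116. The circle on this segment as diameter has centre (-1, -3) and r² = 116/4 = 29.
Check A_2: distance² to centre = 10 ≤ 29, so it lies inside.
All remaining points lie in this disk, and no smaller disk contains both endpoints, so this is the minimum enclosing circle.
r = √29 ≈ 5.39.

5.39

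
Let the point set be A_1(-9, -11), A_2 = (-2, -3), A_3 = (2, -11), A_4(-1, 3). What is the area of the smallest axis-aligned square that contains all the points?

196

The bounding box has width 11 and height 14.
An axis-aligned square enclosing the set must have side ≥ max(width, height).
So the minimum side is max(11, 14) = 14.
Area = 14² = 196.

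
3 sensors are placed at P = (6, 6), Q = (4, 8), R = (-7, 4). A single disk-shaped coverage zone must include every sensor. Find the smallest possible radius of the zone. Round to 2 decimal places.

6.58

Side lengths²: PQ² = 8, PR² = 173, QR² = 137.
Since PR² = 173 ≥ 137 + 8 = 145, the angle opposite PR is not acute, so the smallest enclosing circle has PR as diameter.
Centre = midpoint of PR = (-0.5, 5), r² = 173/4 = 43.25.
r = √(43.25) ≈ 6.58.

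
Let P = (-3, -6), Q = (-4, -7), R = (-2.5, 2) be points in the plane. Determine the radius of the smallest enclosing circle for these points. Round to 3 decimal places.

4.562

Side lengths²: PQ² = 2, PR² = 64.25, QR² = 83.25.
Since QR² = 83.25 ≥ 64.25 + 2 = 66.25, the angle opposite QR is not acute, so the smallest enclosing circle has QR as diameter.
Centre = midpoint of QR = (-3.25, -2.5), r² = 83.25/4 = 20.8125.
r = √(20.8125) ≈ 4.562.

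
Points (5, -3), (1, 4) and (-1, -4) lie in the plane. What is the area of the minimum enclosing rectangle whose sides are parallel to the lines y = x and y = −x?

In coordinates u = x + y, v = x − y the rectangle is axis-aligned; the map (x,y)→(u,v) scales areas by 2.
u-values: 2, 5, -5; range = 5 − (-5) = 10.
v-values: 8, -3, 3; range = 8 − (-3) = 11.
Area = (10 × 11) / 2 = 55.

55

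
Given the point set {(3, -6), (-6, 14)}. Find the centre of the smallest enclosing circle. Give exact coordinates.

(-1.5, 4)

The smallest circle enclosing two points has them as diameter endpoints.
Centre = midpoint = (-1.5, 4); r² = |(3, -6)−(-6, 14)|²/4 = 481/4 = 120.25.
Centre = (-1.5, 4).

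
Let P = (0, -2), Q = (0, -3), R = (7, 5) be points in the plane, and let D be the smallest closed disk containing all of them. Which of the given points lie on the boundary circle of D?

Side lengths²: PQ² = 1, PR² = 98, QR² = 113.
Since QR² = 113 ≥ 98 + 1 = 99, the angle opposite QR is not acute, so the smallest enclosing circle has QR as diameter.
Centre = midpoint of QR = (3.5, 1), r² = 113/4 = 28.25.
The points at distance exactly r from the centre are Q, R — 2 points.

Q, R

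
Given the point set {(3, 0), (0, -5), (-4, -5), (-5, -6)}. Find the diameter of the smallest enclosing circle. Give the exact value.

10

By Welzl's lemma the MEC is supported by two points (diametrically opposite) or three points (on a circumcircle).
The farthest pair is (3, 0)–(-5, -6) with squared distance 100. The circle on this segment as diameter has centre (-1, -3) and r² = 100/4 = 25.
Check (0, -5): distance² to centre = 5 ≤ 25, so it lies inside.
All remaining points lie in this disk, and no smaller disk contains both endpoints, so this is the minimum enclosing circle.
Diameter = 2r = 2√25 = 10.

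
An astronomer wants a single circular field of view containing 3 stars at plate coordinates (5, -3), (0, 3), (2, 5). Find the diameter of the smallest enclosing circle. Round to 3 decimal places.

8.544

Call the three points A, B, C in the order given.
Side lengths²: AB² = 61, AC² = 73, BC² = 8.
Since AC² = 73 ≥ 61 + 8 = 69, the angle opposite AC is not acute, so the smallest enclosing circle has AC as diameter.
Centre = midpoint of AC = (3.5, 1), r² = 73/4 = 18.25.
Diameter = 2r = 2√(18.25) ≈ 8.544.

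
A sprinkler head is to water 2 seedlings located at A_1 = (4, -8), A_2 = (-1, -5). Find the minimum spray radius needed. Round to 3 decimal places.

The smallest circle enclosing two points has them as diameter endpoints.
Centre = midpoint = (1.5, -6.5); r² = |A_1A_2|²/4 = 34/4 = 8.5.
r = √(8.5) ≈ 2.915.

2.915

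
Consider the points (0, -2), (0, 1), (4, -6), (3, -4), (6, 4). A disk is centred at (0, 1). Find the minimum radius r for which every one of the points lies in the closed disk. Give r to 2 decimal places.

The required radius is the distance from (0, 1) to the farthest point.
Squared distances: 9, 0, 65, 34, 45.
Maximum is 65, attained at (4, -6).
r = √65 ≈ 8.06.

8.06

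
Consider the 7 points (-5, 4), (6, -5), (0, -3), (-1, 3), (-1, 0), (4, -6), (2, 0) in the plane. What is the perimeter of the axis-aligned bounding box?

42

Width = max x − min x = 6 − (-5) = 11.
Height = max y − min y = 4 − (-6) = 10.
Perimeter = 2(11 + 10) = 42.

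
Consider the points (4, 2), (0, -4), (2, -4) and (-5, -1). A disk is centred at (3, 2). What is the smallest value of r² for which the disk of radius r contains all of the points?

The required radius is the distance from (3, 2) to the farthest point.
Squared distances: 1, 45, 37, 73.
Maximum is 73, attained at (-5, -1).

73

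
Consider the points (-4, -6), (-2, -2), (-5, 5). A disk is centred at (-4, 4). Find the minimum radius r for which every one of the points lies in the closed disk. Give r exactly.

The required radius is the distance from (-4, 4) to the farthest point.
Squared distances: 100, 40, 2.
Maximum is 100, attained at (-4, -6).
r = √100 = 10.

10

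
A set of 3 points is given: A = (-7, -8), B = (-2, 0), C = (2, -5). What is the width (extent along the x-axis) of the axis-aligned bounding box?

max x = 2, min x = -7, so width = 9.

9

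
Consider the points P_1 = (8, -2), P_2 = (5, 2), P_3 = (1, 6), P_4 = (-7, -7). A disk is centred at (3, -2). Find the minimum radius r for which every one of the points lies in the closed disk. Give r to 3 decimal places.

The required radius is the distance from (3, -2) to the farthest point.
Squared distances: 25, 20, 68, 125.
Maximum is 125, attained at P_4.
r = √125 ≈ 11.180.

11.180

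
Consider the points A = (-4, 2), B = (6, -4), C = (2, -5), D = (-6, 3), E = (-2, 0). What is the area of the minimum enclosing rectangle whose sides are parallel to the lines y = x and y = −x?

In coordinates u = x + y, v = x − y the rectangle is axis-aligned; the map (x,y)→(u,v) scales areas by 2.
u-values: -2, 2, -3, -3, -2; range = 2 − (-3) = 5.
v-values: -6, 10, 7, -9, -2; range = 10 − (-9) = 19.
Area = (5 × 19) / 2 = 47.5.

47.5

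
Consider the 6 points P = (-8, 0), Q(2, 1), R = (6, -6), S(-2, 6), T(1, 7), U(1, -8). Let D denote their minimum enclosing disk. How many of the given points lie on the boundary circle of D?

3

The minimum enclosing circle of a finite set is fixed by two of the points (as a diameter) or three (as a circumcircle).
The minimum enclosing circle is determined by three boundary points: P, R, T.
Their circumcentre is (-7/76, -67/76) with r² = 182845/2888.
The farthest remaining point U is at distance² 149785/2888 ≤ 182845/2888.
The points at distance exactly r from the centre are P, R, T — 3 points.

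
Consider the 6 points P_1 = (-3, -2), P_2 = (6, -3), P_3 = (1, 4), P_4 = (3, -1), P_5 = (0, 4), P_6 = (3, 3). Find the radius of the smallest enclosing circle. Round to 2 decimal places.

A smallest enclosing disk is always determined by at most three of the input points on its boundary.
The minimum enclosing circle is determined by three boundary points: P_1, P_2, P_5.
Their circumcentre is (65/38, -23/38) with r² = 17425/722.
The farthest remaining point P_3 is at distance² 15677/722 ≤ 17425/722.
r = √(17425/722) ≈ 4.91.

4.91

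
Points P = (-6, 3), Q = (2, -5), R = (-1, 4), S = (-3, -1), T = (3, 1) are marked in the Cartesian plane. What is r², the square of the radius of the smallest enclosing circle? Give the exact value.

32

The farthest pair is P–Q with squared distance 128. The circle on this segment as diameter has centre (-2, -1) and r² = 128/4 = 32.
Check R: distance² to centre = 26 ≤ 32, so it lies inside.
All remaining points lie in this disk, and no smaller disk contains both endpoints, so this is the minimum enclosing circle.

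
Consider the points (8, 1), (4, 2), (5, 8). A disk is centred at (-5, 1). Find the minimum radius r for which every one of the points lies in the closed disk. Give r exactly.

13

The required radius is the distance from (-5, 1) to the farthest point.
Squared distances: 169, 82, 149.
Maximum is 169, attained at (8, 1).
r = √169 = 13.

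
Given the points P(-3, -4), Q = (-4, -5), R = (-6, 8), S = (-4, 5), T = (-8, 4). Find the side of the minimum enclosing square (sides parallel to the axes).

13

The bounding box has width 5 and height 13.
An axis-aligned square enclosing the set must have side ≥ max(width, height).
So the minimum side is max(5, 13) = 13.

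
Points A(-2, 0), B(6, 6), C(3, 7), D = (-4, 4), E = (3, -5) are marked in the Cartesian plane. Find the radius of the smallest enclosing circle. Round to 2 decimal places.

6.37

The minimum enclosing circle of a finite set is fixed by two of the points (as a diameter) or three (as a circumcircle).
The minimum enclosing circle is determined by three boundary points: B, D, E.
Their circumcentre is (1.75, 1.25) with r² = 40.625.
The farthest remaining point C is at distance² 34.625 ≤ 40.625.
r = √(40.625) ≈ 6.37.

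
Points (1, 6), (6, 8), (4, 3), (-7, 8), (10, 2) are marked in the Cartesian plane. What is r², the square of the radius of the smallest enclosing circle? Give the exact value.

A smallest enclosing disk is always determined by at most three of the input points on its boundary.
The farthest pair is (-7, 8)–(10, 2) with squared distance 325. The circle on this segment as diameter has centre (1.5, 5) and r² = 325/4 = 81.25.
Check (1, 6): distance² to centre = 1.25 ≤ 81.25, so it lies inside.
All remaining points lie in this disk, and no smaller disk contains both endpoints, so this is the minimum enclosing circle.

81.25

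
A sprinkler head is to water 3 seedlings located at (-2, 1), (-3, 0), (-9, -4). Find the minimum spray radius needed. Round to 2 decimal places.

4.30

Call the three points A, B, C in the order given.
Side lengths²: AB² = 2, AC² = 74, BC² = 52.
Since AC² = 74 ≥ 52 + 2 = 54, the angle opposite AC is not acute, so the smallest enclosing circle has AC as diameter.
Centre = midpoint of AC = (-5.5, -1.5), r² = 74/4 = 18.5.
r = √(18.5) ≈ 4.30.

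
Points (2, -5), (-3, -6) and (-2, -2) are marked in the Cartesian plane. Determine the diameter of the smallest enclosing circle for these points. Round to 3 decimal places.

Call the three points A, B, C in the order given.
Side lengths²: AB² = 26, AC² = 25, BC² = 17.
Since AB² = 26 < 25 + 17 = 42, the triangle is acute, so the smallest enclosing circle is the circumcircle.
Circumcentre = (-27/38, -169/38), r² = 5525/722.
Diameter = 2r = 2√(5525/722) ≈ 5.533.

5.533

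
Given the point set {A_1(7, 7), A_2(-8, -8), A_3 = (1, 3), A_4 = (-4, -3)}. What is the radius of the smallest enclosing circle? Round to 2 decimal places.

The farthest pair is A_1–A_2 with squared distance 450. The circle on this segment as diameter has centre (-0.5, -0.5) and r² = 450/4 = 112.5.
Check A_3: distance² to centre = 14.5 ≤ 112.5, so it lies inside.
All remaining points lie in this disk, and no smaller disk contains both endpoints, so this is the minimum enclosing circle.
r = √(112.5) ≈ 10.61.

10.61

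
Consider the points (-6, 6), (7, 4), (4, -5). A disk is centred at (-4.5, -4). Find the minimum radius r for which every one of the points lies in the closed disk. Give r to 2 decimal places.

14.01

The required radius is the distance from (-4.5, -4) to the farthest point.
Squared distances: 102.25, 196.25, 73.25.
Maximum is 196.25, attained at (7, 4).
r = √(196.25) ≈ 14.01.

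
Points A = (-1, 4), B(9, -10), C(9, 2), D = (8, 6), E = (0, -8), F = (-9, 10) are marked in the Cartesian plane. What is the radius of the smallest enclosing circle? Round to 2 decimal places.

13.45

A smallest enclosing disk is always determined by at most three of the input points on its boundary.
The farthest pair is B–F with squared distance 724. The circle on this segment as diameter has centre (0, 0) and r² = 724/4 = 181.
Check A: distance² to centre = 17 ≤ 181, so it lies inside.
All remaining points lie in this disk, and no smaller disk contains both endpoints, so this is the minimum enclosing circle.
r = √181 ≈ 13.45.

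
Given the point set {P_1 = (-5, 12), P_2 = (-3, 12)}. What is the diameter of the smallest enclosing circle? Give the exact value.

2

The smallest circle enclosing two points has them as diameter endpoints.
Centre = midpoint = (-4, 12); r² = |P_1P_2|²/4 = 4/4 = 1.
Diameter = 2r = 2√1 = 2.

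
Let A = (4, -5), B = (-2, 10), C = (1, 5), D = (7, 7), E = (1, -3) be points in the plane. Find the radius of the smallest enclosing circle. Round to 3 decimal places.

A smallest enclosing disk is always determined by at most three of the input points on its boundary.
The farthest pair is A–B with squared distance 261. The circle on this segment as diameter has centre (1, 2.5) and r² = 261/4 = 65.25.
Check C: distance² to centre = 6.25 ≤ 65.25, so it lies inside.
All remaining points lie in this disk, and no smaller disk contains both endpoints, so this is the minimum enclosing circle.
r = √(65.25) ≈ 8.078.

8.078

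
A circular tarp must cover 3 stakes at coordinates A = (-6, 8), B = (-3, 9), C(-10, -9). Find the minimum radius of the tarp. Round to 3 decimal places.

9.657

Side lengths²: AB² = 10, AC² = 305, BC² = 373.
Since BC² = 373 ≥ 305 + 10 = 315, the angle opposite BC is not acute, so the smallest enclosing circle has BC as diameter.
Centre = midpoint of BC = (-6.5, 0), r² = 373/4 = 93.25.
r = √(93.25) ≈ 9.657.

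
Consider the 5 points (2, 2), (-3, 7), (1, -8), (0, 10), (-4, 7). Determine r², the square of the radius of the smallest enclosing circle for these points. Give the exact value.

The farthest pair is (1, -8)–(0, 10) with squared distance 325. The circle on this segment as diameter has centre (0.5, 1) and r² = 325/4 = 81.25.
Check (2, 2): distance² to centre = 3.25 ≤ 81.25, so it lies inside.
All remaining points lie in this disk, and no smaller disk contains both endpoints, so this is the minimum enclosing circle.

81.25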